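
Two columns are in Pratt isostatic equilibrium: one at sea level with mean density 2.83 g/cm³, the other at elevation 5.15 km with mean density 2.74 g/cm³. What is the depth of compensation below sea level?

157 km

ρ_ref D = ρ (D + h) → D (ρ_ref − ρ) = ρ h.
D = ρ h/(ρ_ref − ρ) = 2.74 × 5.15 km/(2.83 − 2.74) = 157 km.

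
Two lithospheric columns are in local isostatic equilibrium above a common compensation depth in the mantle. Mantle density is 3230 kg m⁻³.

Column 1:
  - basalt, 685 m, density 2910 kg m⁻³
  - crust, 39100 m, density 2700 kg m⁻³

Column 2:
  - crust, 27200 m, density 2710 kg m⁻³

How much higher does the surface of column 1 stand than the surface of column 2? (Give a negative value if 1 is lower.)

2100 m

For any compensation level in the mantle, the mantle terms cancel and isostasy reduces to e = (Σt_1 − Σt_2) − (Σ(ρt)_1 − Σ(ρt)_2) / ρ_m.
Σt_1 = 39785 m; Σt_2 = 27200 m; Σ(ρt)_1 = 107563350; Σ(ρt)_2 = 73712000 (in m·kg m⁻³).
e = (39785 − 27200) − (107563350 − 73712000) / 3230 = 2100 m.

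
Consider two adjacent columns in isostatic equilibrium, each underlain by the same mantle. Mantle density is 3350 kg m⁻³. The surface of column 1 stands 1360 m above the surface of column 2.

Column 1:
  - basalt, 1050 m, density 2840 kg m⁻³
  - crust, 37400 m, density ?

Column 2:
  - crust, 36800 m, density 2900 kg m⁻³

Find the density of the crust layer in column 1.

2800 kg m⁻³

Take the compensation level at the base of the deeper column (depth z_c below the surface of column 1) and equate Σ ρ_i t_i down to z_c; mantle fills any gap and the z_c terms cancel.
Column 1: 1050×2840 + 37400×ρ + (z_c − 38450)×3350
Column 2: 1360×0 + 36800×2900 + (z_c − 1360 − 36800)×3350
The z_c×3350 term appears on both sides and cancels. Collect the known terms of each column as K = Σ(ρt)_known − 3350 × (depth of known layers): K_1 = 2982000 − 3350×38450 = −125825500; K_2 = 106720000 − 3350×(1360 + 36800) = −21116000.
Balance: K_1 + 37400×ρ = K_2, so ρ = (K_2 − K_1)/37400 = 104710000/37400 = 2800 kg m⁻³.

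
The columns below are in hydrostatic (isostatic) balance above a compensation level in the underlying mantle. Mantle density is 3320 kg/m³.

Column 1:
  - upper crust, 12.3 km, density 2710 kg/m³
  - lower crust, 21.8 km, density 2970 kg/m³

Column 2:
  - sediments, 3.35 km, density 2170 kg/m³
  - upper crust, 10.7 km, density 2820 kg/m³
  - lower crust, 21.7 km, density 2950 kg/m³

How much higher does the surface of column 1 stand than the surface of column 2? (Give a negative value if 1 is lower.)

−0.632 km

For any compensation level in the mantle, the mantle terms cancel and isostasy reduces to e = (Σt_1 − Σt_2) − (Σ(ρt)_1 − Σ(ρt)_2) / ρ_m.
Σt_1 = 34.1 km; Σt_2 = 35.75 km; Σ(ρt)_1 = 98079; Σ(ρt)_2 = 101458.5 (in km·kg/m³).
e = (34.1 − 35.75) − (98079 − 101458.5) / 3320 = −0.632 km.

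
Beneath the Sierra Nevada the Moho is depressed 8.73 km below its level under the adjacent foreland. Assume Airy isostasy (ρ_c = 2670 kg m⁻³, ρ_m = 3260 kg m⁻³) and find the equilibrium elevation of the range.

By Archimedes' principle applied to the lithosphere: ρ_c h = (ρ_m − ρ_c) r.
h = r (ρ_m − ρ_c) / ρ_c = 8.73 km × (3260 − 2670) / 2670 = 1.93 km.

1.93 km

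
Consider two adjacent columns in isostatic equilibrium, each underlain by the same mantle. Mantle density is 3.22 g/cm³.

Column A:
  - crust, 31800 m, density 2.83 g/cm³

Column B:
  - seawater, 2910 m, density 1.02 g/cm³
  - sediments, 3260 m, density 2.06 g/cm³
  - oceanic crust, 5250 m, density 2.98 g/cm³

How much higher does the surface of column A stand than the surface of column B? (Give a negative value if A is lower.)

For any compensation level in the mantle, the mantle terms cancel and isostasy reduces to e = (Σt_A − Σt_B) − (Σ(ρt)_A − Σ(ρt)_B) / ρ_m.
Σt_A = 31800 m; Σt_B = 11420 m; Σ(ρt)_A = 89994; Σ(ρt)_B = 25328.8 (in m·g/cm³).
e = (31800 − 11420) − (89994 − 25328.8) / 3.22 = 298 m.

298 m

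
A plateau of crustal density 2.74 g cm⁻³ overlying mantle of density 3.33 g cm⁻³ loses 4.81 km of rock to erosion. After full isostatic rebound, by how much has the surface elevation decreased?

0.852 km

Rebound u = e ρ_c/ρ_m = 4.81 km × 2.74/3.33 = 3.958 km.
Net surface drop = e − u = 4.81 km − 3.958 km = e (ρ_m − ρ_c)/ρ_m = 0.852 km.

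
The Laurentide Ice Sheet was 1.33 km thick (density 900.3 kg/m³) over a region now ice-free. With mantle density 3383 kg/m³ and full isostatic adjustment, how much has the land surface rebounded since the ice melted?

0.354 km

Removing the load lets mantle flow back in; uplift u satisfies ρ_ice t = ρ_m u.
u = t ρ_ice/ρ_m = 1.33 km × 900.3/3383 = 0.354 km.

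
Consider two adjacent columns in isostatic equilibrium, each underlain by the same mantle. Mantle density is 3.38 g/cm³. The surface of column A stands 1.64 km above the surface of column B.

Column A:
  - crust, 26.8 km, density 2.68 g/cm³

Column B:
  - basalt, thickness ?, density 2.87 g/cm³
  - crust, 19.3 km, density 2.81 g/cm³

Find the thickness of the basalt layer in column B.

4.34 km

Take the compensation level at the base of the deeper column (depth z_c below the surface of column A) and equate Σ ρ_i t_i down to z_c; mantle fills any gap and the z_c terms cancel.
Column A: 26.8×2.68 + (z_c − 26.8)×3.38
Column B: 1.64×0 + x×2.87 + 19.3×2.81 + (z_c − 1.64 − 19.3 − x)×3.38
The z_c×3.38 term appears on both sides and cancels. Collect the known terms of each column as K = Σ(ρt)_known − 3.38 × (depth of known layers): K_A = 71.824 − 3.38×26.8 = −18.76; K_B = 54.233 − 3.38×(1.64 + 19.3) = −16.5442.
Balance: K_A = K_B − x×(3.38 − 2.87), so x = (K_B − K_A)/(3.38 − 2.87) = 2.2158/0.51 = 4.34 km.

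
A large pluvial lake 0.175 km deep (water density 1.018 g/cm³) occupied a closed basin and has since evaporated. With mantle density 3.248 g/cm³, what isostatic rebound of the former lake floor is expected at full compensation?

u = d ρ_w/ρ_m = 0.175 km × 1.018/3.248 = 0.0548 km.

0.0548 km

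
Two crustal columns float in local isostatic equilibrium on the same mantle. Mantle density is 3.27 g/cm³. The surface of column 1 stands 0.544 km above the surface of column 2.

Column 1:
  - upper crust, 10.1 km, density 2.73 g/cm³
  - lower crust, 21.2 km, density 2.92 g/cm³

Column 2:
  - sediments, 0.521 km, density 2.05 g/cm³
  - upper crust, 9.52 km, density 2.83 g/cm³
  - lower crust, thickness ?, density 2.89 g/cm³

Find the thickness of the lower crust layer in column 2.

16.5 km

Take the compensation level at the base of the deeper column (depth z_c below the surface of column 1) and equate Σ ρ_i t_i down to z_c; mantle fills any gap and the z_c terms cancel.
Column 1: 10.1×2.73 + 21.2×2.92 + (z_c − 31.3)×3.27
Column 2: 0.544×0 + 0.521×2.05 + 9.52×2.83 + x×2.89 + (z_c − 0.544 − 10.041 − x)×3.27
The z_c×3.27 term appears on both sides and cancels. Collect the known terms of each column as K = Σ(ρt)_known − 3.27 × (depth of known layers): K_1 = 89.477 − 3.27×31.3 = −12.874; K_2 = 28.00965 − 3.27×(0.544 + 10.041) = −6.6033.
Balance: K_1 = K_2 − x×(3.27 − 2.89), so x = (K_2 − K_1)/(3.27 − 2.89) = 6.2707/0.38 = 16.5 km.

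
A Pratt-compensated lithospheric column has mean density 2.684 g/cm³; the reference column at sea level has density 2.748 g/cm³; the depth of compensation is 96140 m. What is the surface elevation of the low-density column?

2290 m

ρ_ref D = ρ (D + h) → h = D (ρ_ref − ρ)/ρ.
h = 96140 m × (2.748 − 2.684)/2.684 = 2290 m.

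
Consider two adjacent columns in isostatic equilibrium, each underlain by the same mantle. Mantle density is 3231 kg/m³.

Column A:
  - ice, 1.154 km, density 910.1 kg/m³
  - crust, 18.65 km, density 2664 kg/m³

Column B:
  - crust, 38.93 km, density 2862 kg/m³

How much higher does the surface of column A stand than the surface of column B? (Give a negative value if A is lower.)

For any compensation level in the mantle, the mantle terms cancel and isostasy reduces to e = (Σt_A − Σt_B) − (Σ(ρt)_A − Σ(ρt)_B) / ρ_m.
Σt_A = 19.804 km; Σt_B = 38.93 km; Σ(ρt)_A = 50733.8554; Σ(ρt)_B = 111417.66 (in km·kg/m³).
e = (19.804 − 38.93) − (50733.8554 − 111417.66) / 3231 = −0.344 km.

−0.344 km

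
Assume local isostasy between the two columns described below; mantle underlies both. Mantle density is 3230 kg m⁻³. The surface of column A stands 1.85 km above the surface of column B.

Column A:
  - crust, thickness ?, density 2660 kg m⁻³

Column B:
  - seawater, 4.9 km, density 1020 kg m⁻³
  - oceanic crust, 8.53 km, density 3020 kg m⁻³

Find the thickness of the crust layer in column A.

32.6 km

Take the compensation level at the base of the deeper column (depth z_c below the surface of column A) and equate Σ ρ_i t_i down to z_c; mantle fills any gap and the z_c terms cancel.
Column A: x×2660 + (z_c − 0 − x)×3230
Column B: 1.85×0 + 4.9×1020 + 8.53×3020 + (z_c − 1.85 − 13.43)×3230
The z_c×3230 term appears on both sides and cancels. Collect the known terms of each column as K = Σ(ρt)_known − 3230 × (depth of known layers): K_A = 0 − 3230×0 = 0; K_B = 30758.6 − 3230×(1.85 + 13.43) = −18595.8.
Balance: K_A − x×(3230 − 2660) = K_B, so x = (K_A − K_B)/(3230 − 2660) = 18595.8/570 = 32.6 km.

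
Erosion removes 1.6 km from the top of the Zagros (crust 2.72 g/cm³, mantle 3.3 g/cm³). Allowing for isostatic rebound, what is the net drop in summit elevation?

0.281 km

Rebound u = e ρ_c/ρ_m = 1.6 km × 2.72/3.3 = 1.319 km.
Net surface drop = e − u = 1.6 km − 1.319 km = e (ρ_m − ρ_c)/ρ_m = 0.281 km.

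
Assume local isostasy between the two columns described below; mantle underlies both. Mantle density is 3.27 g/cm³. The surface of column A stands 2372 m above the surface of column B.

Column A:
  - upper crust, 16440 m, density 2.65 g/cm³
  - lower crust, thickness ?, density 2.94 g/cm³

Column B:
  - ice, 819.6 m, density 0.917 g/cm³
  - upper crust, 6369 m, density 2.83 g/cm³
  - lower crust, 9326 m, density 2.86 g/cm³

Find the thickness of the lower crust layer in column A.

18500 m

Take the compensation level at the base of the deeper column (depth z_c below the surface of column A) and equate Σ ρ_i t_i down to z_c; mantle fills any gap and the z_c terms cancel.
Column A: 16440×2.65 + x×2.94 + (z_c − 16440 − x)×3.27
Column B: 2372×0 + 819.6×0.917 + 6369×2.83 + 9326×2.86 + (z_c − 2372 − 16514.6)×3.27
The z_c×3.27 term appears on both sides and cancels. Collect the known terms of each column as K = Σ(ρt)_known − 3.27 × (depth of known layers): K_A = 43566 − 3.27×16440 = −10192.8; K_B = 45448.2032 − 3.27×(2372 + 16514.6) = −16310.9788.
Balance: K_A − x×(3.27 − 2.94) = K_B, so x = (K_A − K_B)/(3.27 − 2.94) = 6118.18/0.33 = 18500 m.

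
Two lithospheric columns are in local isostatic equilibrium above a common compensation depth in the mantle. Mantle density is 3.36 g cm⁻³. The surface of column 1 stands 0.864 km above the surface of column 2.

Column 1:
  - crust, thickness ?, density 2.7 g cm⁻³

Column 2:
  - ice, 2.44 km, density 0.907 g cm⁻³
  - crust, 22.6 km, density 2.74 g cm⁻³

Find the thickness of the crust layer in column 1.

34.7 km

Take the compensation level at the base of the deeper column (depth z_c below the surface of column 1) and equate Σ ρ_i t_i down to z_c; mantle fills any gap and the z_c terms cancel.
Column 1: x×2.7 + (z_c − 0 − x)×3.36
Column 2: 0.864×0 + 2.44×0.907 + 22.6×2.74 + (z_c − 0.864 − 25.04)×3.36
The z_c×3.36 term appears on both sides and cancels. Collect the known terms of each column as K = Σ(ρt)_known − 3.36 × (depth of known layers): K_1 = 0 − 3.36×0 = 0; K_2 = 64.13708 − 3.36×(0.864 + 25.04) = −22.90036.
Balance: K_1 − x×(3.36 − 2.7) = K_2, so x = (K_1 − K_2)/(3.36 − 2.7) = 22.9004/0.66 = 34.7 km.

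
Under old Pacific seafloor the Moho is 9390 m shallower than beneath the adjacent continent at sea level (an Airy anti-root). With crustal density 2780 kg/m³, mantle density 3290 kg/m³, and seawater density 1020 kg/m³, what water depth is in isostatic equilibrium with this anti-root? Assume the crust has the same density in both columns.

2720 m

Replacing a thickness d of crust by seawater at the top must be balanced by replacing crust with mantle at the base: d (ρ_c − ρ_w) = a (ρ_m − ρ_c).
d = a (ρ_m − ρ_c)/(ρ_c − ρ_w) = 9390 m × 510/1760 = 2720 m.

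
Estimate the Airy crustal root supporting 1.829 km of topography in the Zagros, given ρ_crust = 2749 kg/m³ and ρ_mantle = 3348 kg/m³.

8.39 km

Isostatic balance requires: the weight of the topography is balanced by the buoyancy of the root, ρ_c h = (ρ_m − ρ_c) r.
r = h · ρ_c / (ρ_m − ρ_c) = 1.829 km × 2749 / (3348 − 2749) = 8.39 km.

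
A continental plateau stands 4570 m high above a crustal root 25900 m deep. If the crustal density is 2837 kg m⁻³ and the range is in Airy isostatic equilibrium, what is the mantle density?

3340 kg m⁻³

Airy balance: ρ_c h = (ρ_m − ρ_c) r → ρ_m = ρ_c (1 + h/r).
ρ_m = 2837 × (1 + 4570 m/25900 m) = 3340 kg m⁻³.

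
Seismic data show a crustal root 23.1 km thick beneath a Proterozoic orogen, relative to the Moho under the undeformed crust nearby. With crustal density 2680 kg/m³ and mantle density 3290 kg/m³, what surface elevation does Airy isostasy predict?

5.26 km

Equating mass per unit area of the two columns: ρ_c h = (ρ_m − ρ_c) r.
h = r (ρ_m − ρ_c) / ρ_c = 23.1 km × (3290 − 2680) / 2680 = 5.26 km.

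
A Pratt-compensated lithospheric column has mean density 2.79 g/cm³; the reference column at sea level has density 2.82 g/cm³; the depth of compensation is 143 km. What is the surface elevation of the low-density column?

ρ_ref D = ρ (D + h) → h = D (ρ_ref − ρ)/ρ.
h = 143 km × (2.82 − 2.79)/2.79 = 1.54 km.

1.54 km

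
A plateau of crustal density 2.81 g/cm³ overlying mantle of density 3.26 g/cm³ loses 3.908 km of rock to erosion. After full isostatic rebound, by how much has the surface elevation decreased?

Rebound u = e ρ_c/ρ_m = 3.908 km × 2.81/3.26 = 3.369 km.
Net surface drop = e − u = 3.908 km − 3.369 km = e (ρ_m − ρ_c)/ρ_m = 0.539 km.

0.539 km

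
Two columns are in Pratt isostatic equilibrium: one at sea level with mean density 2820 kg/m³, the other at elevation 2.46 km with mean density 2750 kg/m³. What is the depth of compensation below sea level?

ρ_ref D = ρ (D + h) → D (ρ_ref − ρ) = ρ h.
D = ρ h/(ρ_ref − ρ) = 2750 × 2.46 km/(2820 − 2750) = 96.6 km.

96.6 km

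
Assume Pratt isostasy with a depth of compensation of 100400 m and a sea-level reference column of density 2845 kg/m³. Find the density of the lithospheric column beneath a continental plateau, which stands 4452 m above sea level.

Pratt balance: ρ_ref D = ρ (D + h).
ρ = ρ_ref D/(D + h) = 2845 × 100400 m/(100400 m + 4452 m) = 2720 kg/m³.

2720 kg/m³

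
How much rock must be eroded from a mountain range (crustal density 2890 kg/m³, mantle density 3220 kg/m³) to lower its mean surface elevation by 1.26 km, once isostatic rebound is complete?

12.3 km

Net drop Δ = e − u = e − e ρ_c/ρ_m = e (ρ_m − ρ_c)/ρ_m.
e = Δ ρ_m/(ρ_m − ρ_c) = 1.26 km × 3220/330 = 12.3 km.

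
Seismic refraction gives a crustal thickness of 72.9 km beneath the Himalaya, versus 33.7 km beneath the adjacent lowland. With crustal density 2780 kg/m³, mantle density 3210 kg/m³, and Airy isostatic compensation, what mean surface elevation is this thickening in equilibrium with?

5.25 km

Excess crust Δ = 72.9 km − 33.7 km = 39.2 km, split between elevation h and root r with h + r = Δ.
Airy balance ρ_c h = (ρ_m − ρ_c) r gives r = h ρ_c/(ρ_m − ρ_c), so h (1 + ρ_c/(ρ_m − ρ_c)) = Δ, i.e. h = Δ (ρ_m − ρ_c)/ρ_m.
h = 39.2 km × 430/3210 = 5.25 km.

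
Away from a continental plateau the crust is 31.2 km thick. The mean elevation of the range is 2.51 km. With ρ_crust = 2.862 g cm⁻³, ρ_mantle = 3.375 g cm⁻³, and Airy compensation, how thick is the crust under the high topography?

Root depth r = h ρ_c / (ρ_m − ρ_c) = 2.51 km × 2.862 / 0.513 = 14 km.
Total thickness = T + h + r = 31.2 km + 2.51 km + 14 km = 47.7 km.

47.7 km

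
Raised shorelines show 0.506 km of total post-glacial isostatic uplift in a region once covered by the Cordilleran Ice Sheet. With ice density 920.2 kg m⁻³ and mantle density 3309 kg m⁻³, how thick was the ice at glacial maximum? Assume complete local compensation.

u = t ρ_ice/ρ_m → t = u ρ_m/ρ_ice = 0.506 km × 3309/920.2 = 1.82 km.

1.82 km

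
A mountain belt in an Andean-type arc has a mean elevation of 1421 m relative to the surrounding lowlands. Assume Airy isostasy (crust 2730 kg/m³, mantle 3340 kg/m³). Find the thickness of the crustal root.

6360 m

Equating mass per unit area of the two columns: the weight of the topography is balanced by the buoyancy of the root, ρ_c h = (ρ_m − ρ_c) r.
r = h · ρ_c / (ρ_m − ρ_c) = 1421 m × 2730 / (3340 − 2730) = 6360 m.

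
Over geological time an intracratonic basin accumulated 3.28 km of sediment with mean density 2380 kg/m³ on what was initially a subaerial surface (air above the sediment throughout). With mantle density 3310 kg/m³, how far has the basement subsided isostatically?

Subaerial load: s = t ρ_sed / ρ_m = 3.28 km × 2380/3310 = 2.36 km.

2.36 km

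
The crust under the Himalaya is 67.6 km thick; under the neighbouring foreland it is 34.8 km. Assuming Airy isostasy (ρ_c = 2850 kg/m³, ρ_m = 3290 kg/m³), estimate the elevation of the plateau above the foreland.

Excess crust Δ = 67.6 km − 34.8 km = 32.8 km, split between elevation h and root r with h + r = Δ.
Airy balance ρ_c h = (ρ_m − ρ_c) r gives r = h ρ_c/(ρ_m − ρ_c), so h (1 + ρ_c/(ρ_m − ρ_c)) = Δ, i.e. h = Δ (ρ_m − ρ_c)/ρ_m.
h = 32.8 km × 440/3290 = 4.39 km.

4.39 km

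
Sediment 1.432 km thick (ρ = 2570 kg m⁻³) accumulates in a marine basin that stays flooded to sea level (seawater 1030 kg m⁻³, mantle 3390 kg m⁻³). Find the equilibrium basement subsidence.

Submarine loading: the sediment displaces seawater, and the subsidence is in turn flooded, so s (ρ_m − ρ_w) = t (ρ_sed − ρ_w).
s = 1.432 km × (2570 − 1030) / (3390 − 1030) = 0.934 km.

0.934 km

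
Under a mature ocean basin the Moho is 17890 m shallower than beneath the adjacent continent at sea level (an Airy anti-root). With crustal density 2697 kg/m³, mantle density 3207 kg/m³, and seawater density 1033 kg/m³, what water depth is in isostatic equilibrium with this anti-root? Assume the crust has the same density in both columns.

Replacing a thickness d of crust by seawater at the top must be balanced by replacing crust with mantle at the base: d (ρ_c − ρ_w) = a (ρ_m − ρ_c).
d = a (ρ_m − ρ_c)/(ρ_c − ρ_w) = 17890 m × 510/1664 = 5480 m.

5480 m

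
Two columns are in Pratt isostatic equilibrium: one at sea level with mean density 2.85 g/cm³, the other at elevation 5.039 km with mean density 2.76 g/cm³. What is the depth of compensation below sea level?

155 km

ρ_ref D = ρ (D + h) → D (ρ_ref − ρ) = ρ h.
D = ρ h/(ρ_ref − ρ) = 2.76 × 5.039 km/(2.85 − 2.76) = 155 km.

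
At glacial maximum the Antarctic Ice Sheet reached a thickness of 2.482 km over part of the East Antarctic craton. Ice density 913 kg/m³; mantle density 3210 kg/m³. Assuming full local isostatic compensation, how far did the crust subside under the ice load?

0.706 km

For local isostatic compensation: the ice load ρ_ice t is balanced by mantle displaced below, ρ_m s.
s = t ρ_ice / ρ_m = 2.482 km × 913/3210 = 0.706 km.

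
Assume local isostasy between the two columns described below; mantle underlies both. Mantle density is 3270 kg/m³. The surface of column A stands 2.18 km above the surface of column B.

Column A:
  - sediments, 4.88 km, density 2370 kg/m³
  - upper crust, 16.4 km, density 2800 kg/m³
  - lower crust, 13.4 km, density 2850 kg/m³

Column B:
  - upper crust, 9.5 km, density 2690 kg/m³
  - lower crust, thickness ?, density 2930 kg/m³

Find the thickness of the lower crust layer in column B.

Take the compensation level at the base of the deeper column (depth z_c below the surface of column A) and equate Σ ρ_i t_i down to z_c; mantle fills any gap and the z_c terms cancel.
Column A: 4.88×2370 + 16.4×2800 + 13.4×2850 + (z_c − 34.68)×3270
Column B: 2.18×0 + 9.5×2690 + x×2930 + (z_c − 2.18 − 9.5 − x)×3270
The z_c×3270 term appears on both sides and cancels. Collect the known terms of each column as K = Σ(ρt)_known − 3270 × (depth of known layers): K_A = 95675.6 − 3270×34.68 = −17728; K_B = 25555 − 3270×(2.18 + 9.5) = −12638.6.
Balance: K_A = K_B − x×(3270 − 2930), so x = (K_B − K_A)/(3270 − 2930) = 5089.4/340 = 15 km.

15 km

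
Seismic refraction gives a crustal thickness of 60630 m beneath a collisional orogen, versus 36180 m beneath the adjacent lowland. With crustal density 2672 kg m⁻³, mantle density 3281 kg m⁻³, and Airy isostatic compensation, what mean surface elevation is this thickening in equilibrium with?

4540 m

Excess crust Δ = 60630 m − 36180 m = 24450 m, split between elevation h and root r with h + r = Δ.
Airy balance ρ_c h = (ρ_m − ρ_c) r gives r = h ρ_c/(ρ_m − ρ_c), so h (1 + ρ_c/(ρ_m − ρ_c)) = Δ, i.e. h = Δ (ρ_m − ρ_c)/ρ_m.
h = 24450 m × 609/3281 = 4540 m.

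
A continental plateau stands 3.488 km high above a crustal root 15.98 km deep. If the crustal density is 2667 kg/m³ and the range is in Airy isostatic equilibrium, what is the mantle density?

Airy balance: ρ_c h = (ρ_m − ρ_c) r → ρ_m = ρ_c (1 + h/r).
ρ_m = 2667 × (1 + 3.488 km/15.98 km) = 3250 kg/m³.

3250 kg/m³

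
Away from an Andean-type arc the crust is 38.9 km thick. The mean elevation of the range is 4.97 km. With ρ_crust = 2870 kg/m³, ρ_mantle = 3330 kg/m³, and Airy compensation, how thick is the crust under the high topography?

74.9 km

Root depth r = h ρ_c / (ρ_m − ρ_c) = 4.97 km × 2870 / 460 = 31.01 km.
Total thickness = T + h + r = 38.9 km + 4.97 km + 31.01 km = 74.9 km.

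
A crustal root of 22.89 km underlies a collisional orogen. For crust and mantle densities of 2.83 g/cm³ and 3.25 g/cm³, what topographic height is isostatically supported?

Isostatic balance requires: ρ_c h = (ρ_m − ρ_c) r.
h = r (ρ_m − ρ_c) / ρ_c = 22.89 km × (3.25 − 2.83) / 2.83 = 3.4 km.

3.4 km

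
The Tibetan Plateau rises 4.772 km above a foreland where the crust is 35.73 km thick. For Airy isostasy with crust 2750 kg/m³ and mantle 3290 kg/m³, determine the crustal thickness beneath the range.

64.8 km

Root depth r = h ρ_c / (ρ_m − ρ_c) = 4.772 km × 2750 / 540 = 24.3 km.
Total thickness = T + h + r = 35.73 km + 4.772 km + 24.3 km = 64.8 km.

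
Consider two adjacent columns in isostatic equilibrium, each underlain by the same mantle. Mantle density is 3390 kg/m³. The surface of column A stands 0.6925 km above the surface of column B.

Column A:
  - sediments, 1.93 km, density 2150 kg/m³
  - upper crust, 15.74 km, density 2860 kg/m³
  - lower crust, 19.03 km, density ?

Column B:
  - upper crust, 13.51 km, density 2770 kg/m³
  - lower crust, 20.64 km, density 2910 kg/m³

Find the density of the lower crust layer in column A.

Take the compensation level at the base of the deeper column (depth z_c below the surface of column A) and equate Σ ρ_i t_i down to z_c; mantle fills any gap and the z_c terms cancel.
Column A: 1.93×2150 + 15.74×2860 + 19.03×ρ + (z_c − 36.7)×3390
Column B: 0.6925×0 + 13.51×2770 + 20.64×2910 + (z_c − 0.6925 − 34.15)×3390
The z_c×3390 term appears on both sides and cancels. Collect the known terms of each column as K = Σ(ρt)_known − 3390 × (depth of known layers): K_A = 49165.9 − 3390×36.7 = −75247.1; K_B = 97485.1 − 3390×(0.6925 + 34.15) = −20630.975.
Balance: K_A + 19.03×ρ = K_B, so ρ = (K_B − K_A)/19.03 = 54616.1/19.03 = 2870 kg/m³.

2870 kg/m³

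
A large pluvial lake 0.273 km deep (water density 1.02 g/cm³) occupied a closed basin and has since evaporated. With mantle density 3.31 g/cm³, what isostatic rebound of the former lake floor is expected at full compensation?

u = d ρ_w/ρ_m = 0.273 km × 1.02/3.31 = 0.0841 km.

0.0841 km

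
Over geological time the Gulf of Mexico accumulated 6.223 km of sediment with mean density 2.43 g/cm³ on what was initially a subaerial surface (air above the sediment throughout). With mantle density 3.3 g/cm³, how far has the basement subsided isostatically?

4.58 km

Subaerial load: s = t ρ_sed / ρ_m = 6.223 km × 2.43/3.3 = 4.58 km.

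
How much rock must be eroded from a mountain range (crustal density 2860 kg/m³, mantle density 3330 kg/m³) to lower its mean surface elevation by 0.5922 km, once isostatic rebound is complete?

4.2 km

Net drop Δ = e − u = e − e ρ_c/ρ_m = e (ρ_m − ρ_c)/ρ_m.
e = Δ ρ_m/(ρ_m − ρ_c) = 0.5922 km × 3330/470 = 4.2 km.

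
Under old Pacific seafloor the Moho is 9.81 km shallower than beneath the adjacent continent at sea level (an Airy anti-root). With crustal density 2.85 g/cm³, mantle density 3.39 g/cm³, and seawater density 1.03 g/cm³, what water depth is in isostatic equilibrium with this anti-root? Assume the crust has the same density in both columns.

2.91 km

Replacing a thickness d of crust by seawater at the top must be balanced by replacing crust with mantle at the base: d (ρ_c − ρ_w) = a (ρ_m − ρ_c).
d = a (ρ_m − ρ_c)/(ρ_c − ρ_w) = 9.81 km × 0.54/1.82 = 2.91 km.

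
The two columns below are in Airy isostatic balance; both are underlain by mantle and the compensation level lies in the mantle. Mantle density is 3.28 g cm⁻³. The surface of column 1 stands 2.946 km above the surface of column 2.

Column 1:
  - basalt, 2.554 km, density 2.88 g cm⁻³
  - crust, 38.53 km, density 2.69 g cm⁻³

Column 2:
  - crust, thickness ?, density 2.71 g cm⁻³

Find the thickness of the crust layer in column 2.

Take the compensation level at the base of the deeper column (depth z_c below the surface of column 1) and equate Σ ρ_i t_i down to z_c; mantle fills any gap and the z_c terms cancel.
Column 1: 2.554×2.88 + 38.53×2.69 + (z_c − 41.084)×3.28
Column 2: 2.946×0 + x×2.71 + (z_c − 2.946 − 0 − x)×3.28
The z_c×3.28 term appears on both sides and cancels. Collect the known terms of each column as K = Σ(ρt)_known − 3.28 × (depth of known layers): K_1 = 111.00122 − 3.28×41.084 = −23.7543; K_2 = 0 − 3.28×(2.946 + 0) = −9.66288.
Balance: K_1 = K_2 − x×(3.28 − 2.71), so x = (K_2 − K_1)/(3.28 − 2.71) = 14.0914/0.57 = 24.7 km.

24.7 km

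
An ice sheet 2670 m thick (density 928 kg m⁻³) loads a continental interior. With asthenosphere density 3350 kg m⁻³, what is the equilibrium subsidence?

740 m

Isostatic balance requires: the ice load ρ_ice t is balanced by mantle displaced below, ρ_m s.
s = t ρ_ice / ρ_m = 2670 m × 928/3350 = 740 m.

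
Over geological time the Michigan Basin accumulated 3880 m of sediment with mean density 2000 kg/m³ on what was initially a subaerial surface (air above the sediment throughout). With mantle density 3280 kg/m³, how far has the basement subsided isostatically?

2370 m

Subaerial load: s = t ρ_sed / ρ_m = 3880 m × 2000/3280 = 2370 m.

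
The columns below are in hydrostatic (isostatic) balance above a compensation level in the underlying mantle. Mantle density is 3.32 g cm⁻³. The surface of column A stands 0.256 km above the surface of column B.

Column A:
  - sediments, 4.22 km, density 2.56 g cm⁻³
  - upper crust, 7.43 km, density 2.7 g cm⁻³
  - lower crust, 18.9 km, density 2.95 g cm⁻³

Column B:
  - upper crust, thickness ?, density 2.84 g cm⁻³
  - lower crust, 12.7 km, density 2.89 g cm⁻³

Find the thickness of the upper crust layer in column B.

17.7 km

Take the compensation level at the base of the deeper column (depth z_c below the surface of column A) and equate Σ ρ_i t_i down to z_c; mantle fills any gap and the z_c terms cancel.
Column A: 4.22×2.56 + 7.43×2.7 + 18.9×2.95 + (z_c − 30.55)×3.32
Column B: 0.256×0 + x×2.84 + 12.7×2.89 + (z_c − 0.256 − 12.7 − x)×3.32
The z_c×3.32 term appears on both sides and cancels. Collect the known terms of each column as K = Σ(ρt)_known − 3.32 × (depth of known layers): K_A = 86.6192 − 3.32×30.55 = −14.8068; K_B = 36.703 − 3.32×(0.256 + 12.7) = −6.31092.
Balance: K_A = K_B − x×(3.32 − 2.84), so x = (K_B − K_A)/(3.32 − 2.84) = 8.49588/0.48 = 17.7 km.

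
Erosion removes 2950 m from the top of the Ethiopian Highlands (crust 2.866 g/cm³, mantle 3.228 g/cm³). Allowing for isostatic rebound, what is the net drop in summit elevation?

Rebound u = e ρ_c/ρ_m = 2950 m × 2.866/3.228 = 2619 m.
Net surface drop = e − u = 2950 m − 2619 m = e (ρ_m − ρ_c)/ρ_m = 331 m.

331 m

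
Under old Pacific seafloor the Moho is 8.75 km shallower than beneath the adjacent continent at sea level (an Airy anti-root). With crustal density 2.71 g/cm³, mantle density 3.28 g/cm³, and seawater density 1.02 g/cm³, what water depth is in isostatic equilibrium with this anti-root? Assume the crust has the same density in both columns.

2.95 km

Replacing a thickness d of crust by seawater at the top must be balanced by replacing crust with mantle at the base: d (ρ_c − ρ_w) = a (ρ_m − ρ_c).
d = a (ρ_m − ρ_c)/(ρ_c − ρ_w) = 8.75 km × 0.57/1.69 = 2.95 km.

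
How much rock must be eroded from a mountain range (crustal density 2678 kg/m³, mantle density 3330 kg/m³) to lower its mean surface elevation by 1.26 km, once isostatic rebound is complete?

6.44 km

Net drop Δ = e − u = e − e ρ_c/ρ_m = e (ρ_m − ρ_c)/ρ_m.
e = Δ ρ_m/(ρ_m − ρ_c) = 1.26 km × 3330/652 = 6.44 km.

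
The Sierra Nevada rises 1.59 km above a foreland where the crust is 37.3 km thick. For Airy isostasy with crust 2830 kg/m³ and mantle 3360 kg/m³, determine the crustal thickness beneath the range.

Root depth r = h ρ_c / (ρ_m − ρ_c) = 1.59 km × 2830 / 530 = 8.49 km.
Total thickness = T + h + r = 37.3 km + 1.59 km + 8.49 km = 47.4 km.

47.4 km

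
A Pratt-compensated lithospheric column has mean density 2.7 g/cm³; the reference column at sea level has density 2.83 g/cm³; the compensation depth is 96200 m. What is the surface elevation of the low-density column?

ρ_ref D = ρ (D + h) → h = D (ρ_ref − ρ)/ρ.
h = 96200 m × (2.83 − 2.7)/2.7 = 4630 m.

4630 m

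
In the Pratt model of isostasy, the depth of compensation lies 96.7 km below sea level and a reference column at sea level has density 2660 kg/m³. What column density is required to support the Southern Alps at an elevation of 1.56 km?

2620 kg/m³

Pratt balance: ρ_ref D = ρ (D + h).
ρ = ρ_ref D/(D + h) = 2660 × 96.7 km/(96.7 km + 1.56 km) = 2620 kg/m³.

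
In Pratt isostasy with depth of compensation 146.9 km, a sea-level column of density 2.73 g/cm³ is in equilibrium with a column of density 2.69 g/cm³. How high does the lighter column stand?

ρ_ref D = ρ (D + h) → h = D (ρ_ref − ρ)/ρ.
h = 146.9 km × (2.73 − 2.69)/2.69 = 2.18 km.

2.18 km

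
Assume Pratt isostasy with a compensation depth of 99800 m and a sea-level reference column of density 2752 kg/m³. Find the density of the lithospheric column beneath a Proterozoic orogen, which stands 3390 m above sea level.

Pratt balance: ρ_ref D = ρ (D + h).
ρ = ρ_ref D/(D + h) = 2752 × 99800 m/(99800 m + 3390 m) = 2660 kg/m³.

2660 kg/m³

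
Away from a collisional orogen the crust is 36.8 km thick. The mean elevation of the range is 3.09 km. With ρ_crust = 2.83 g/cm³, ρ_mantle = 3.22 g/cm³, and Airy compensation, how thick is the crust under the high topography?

Root depth r = h ρ_c / (ρ_m − ρ_c) = 3.09 km × 2.83 / 0.39 = 22.42 km.
Total thickness = T + h + r = 36.8 km + 3.09 km + 22.42 km = 62.3 km.

62.3 km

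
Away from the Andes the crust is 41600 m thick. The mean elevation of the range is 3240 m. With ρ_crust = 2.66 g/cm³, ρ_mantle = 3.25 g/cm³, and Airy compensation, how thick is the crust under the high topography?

Root depth r = h ρ_c / (ρ_m − ρ_c) = 3240 m × 2.66 / 0.59 = 14610 m.
Total thickness = T + h + r = 41600 m + 3240 m + 14610 m = 59400 m.

59400 m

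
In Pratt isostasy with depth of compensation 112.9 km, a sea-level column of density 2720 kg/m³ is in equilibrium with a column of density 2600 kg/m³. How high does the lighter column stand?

5.21 km

ρ_ref D = ρ (D + h) → h = D (ρ_ref − ρ)/ρ.
h = 112.9 km × (2720 − 2600)/2600 = 5.21 km.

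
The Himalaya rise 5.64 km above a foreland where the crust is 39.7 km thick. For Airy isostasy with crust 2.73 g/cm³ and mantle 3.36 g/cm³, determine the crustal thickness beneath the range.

69.8 km

Root depth r = h ρ_c / (ρ_m − ρ_c) = 5.64 km × 2.73 / 0.63 = 24.44 km.
Total thickness = T + h + r = 39.7 km + 5.64 km + 24.44 km = 69.8 km.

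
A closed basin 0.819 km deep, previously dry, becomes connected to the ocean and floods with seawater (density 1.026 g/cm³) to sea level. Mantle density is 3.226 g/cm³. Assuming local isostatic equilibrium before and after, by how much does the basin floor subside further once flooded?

0.382 km

After flooding the water column is d + s deep. Its weight must equal the weight of mantle displaced by the extra subsidence s: (d + s) ρ_w = s ρ_m.
s = d ρ_w / (ρ_m − ρ_w) = 0.819 km × 1.026/(3.226 − 1.026) = 0.382 km.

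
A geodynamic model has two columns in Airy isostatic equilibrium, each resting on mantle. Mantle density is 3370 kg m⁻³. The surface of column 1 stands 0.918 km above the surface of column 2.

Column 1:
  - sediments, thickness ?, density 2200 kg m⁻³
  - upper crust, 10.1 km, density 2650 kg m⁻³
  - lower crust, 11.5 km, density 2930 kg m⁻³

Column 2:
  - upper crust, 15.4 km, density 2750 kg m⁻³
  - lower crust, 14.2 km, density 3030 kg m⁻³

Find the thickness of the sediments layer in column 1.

Take the compensation level at the base of the deeper column (depth z_c below the surface of column 1) and equate Σ ρ_i t_i down to z_c; mantle fills any gap and the z_c terms cancel.
Column 1: x×2200 + 10.1×2650 + 11.5×2930 + (z_c − 21.6 − x)×3370
Column 2: 0.918×0 + 15.4×2750 + 14.2×3030 + (z_c − 0.918 − 29.6)×3370
The z_c×3370 term appears on both sides and cancels. Collect the known terms of each column as K = Σ(ρt)_known − 3370 × (depth of known layers): K_1 = 60460 − 3370×21.6 = −12332; K_2 = 85376 − 3370×(0.918 + 29.6) = −17469.66.
Balance: K_1 − x×(3370 − 2200) = K_2, so x = (K_1 − K_2)/(3370 − 2200) = 5137.66/1170 = 4.39 km.

4.39 km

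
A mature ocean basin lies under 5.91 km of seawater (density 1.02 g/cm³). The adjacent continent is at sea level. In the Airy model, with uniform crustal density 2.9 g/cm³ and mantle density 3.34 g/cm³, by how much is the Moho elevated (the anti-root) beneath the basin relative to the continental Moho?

25.3 km

For local isostatic compensation: replacing crust with seawater at the top is compensated by replacing crust with mantle at the base: d (ρ_c − ρ_w) = a (ρ_m − ρ_c).
a = d (ρ_c − ρ_w)/(ρ_m − ρ_c) = 5.91 km × 1.88/0.44 = 25.3 km.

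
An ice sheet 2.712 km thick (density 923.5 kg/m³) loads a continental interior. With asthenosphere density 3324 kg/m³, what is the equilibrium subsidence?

Equating mass per unit area of the two columns: the ice load ρ_ice t is balanced by mantle displaced below, ρ_m s.
s = t ρ_ice / ρ_m = 2.712 km × 923.5/3324 = 0.753 km.

0.753 km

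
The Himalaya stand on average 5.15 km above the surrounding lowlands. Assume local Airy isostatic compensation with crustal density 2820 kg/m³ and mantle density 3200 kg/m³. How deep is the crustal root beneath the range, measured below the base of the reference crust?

For local isostatic compensation: the weight of the topography is balanced by the buoyancy of the root, ρ_c h = (ρ_m − ρ_c) r.
r = h · ρ_c / (ρ_m − ρ_c) = 5.15 km × 2820 / (3200 − 2820) = 38.2 km.

38.2 km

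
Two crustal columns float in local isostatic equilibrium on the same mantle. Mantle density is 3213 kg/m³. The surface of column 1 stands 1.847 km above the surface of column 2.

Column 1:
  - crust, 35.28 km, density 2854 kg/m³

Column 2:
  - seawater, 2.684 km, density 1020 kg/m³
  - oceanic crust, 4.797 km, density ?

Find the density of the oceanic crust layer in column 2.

3040 kg/m³

Take the compensation level at the base of the deeper column (depth z_c below the surface of column 1) and equate Σ ρ_i t_i down to z_c; mantle fills any gap and the z_c terms cancel.
Column 1: 35.28×2854 + (z_c − 35.28)×3213
Column 2: 1.847×0 + 2.684×1020 + 4.797×ρ + (z_c − 1.847 − 7.481)×3213
The z_c×3213 term appears on both sides and cancels. Collect the known terms of each column as K = Σ(ρt)_known − 3213 × (depth of known layers): K_1 = 100689.12 − 3213×35.28 = −12665.52; K_2 = 2737.68 − 3213×(1.847 + 7.481) = −27233.184.
Balance: K_1 = K_2 + 4.797×ρ, so ρ = (K_1 − K_2)/4.797 = 14567.7/4.797 = 3040 kg/m³.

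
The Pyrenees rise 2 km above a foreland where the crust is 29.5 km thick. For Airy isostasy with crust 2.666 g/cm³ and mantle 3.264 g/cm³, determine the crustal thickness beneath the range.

Root depth r = h ρ_c / (ρ_m − ρ_c) = 2 km × 2.666 / 0.598 = 8.916 km.
Total thickness = T + h + r = 29.5 km + 2 km + 8.916 km = 40.4 km.

40.4 km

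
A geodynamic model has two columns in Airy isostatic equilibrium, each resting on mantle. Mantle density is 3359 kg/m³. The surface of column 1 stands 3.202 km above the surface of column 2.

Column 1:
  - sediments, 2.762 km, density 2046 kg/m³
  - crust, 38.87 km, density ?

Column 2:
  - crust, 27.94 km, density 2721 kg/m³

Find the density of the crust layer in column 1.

2720 kg/m³

Take the compensation level at the base of the deeper column (depth z_c below the surface of column 1) and equate Σ ρ_i t_i down to z_c; mantle fills any gap and the z_c terms cancel.
Column 1: 2.762×2046 + 38.87×ρ + (z_c − 41.632)×3359
Column 2: 3.202×0 + 27.94×2721 + (z_c − 3.202 − 27.94)×3359
The z_c×3359 term appears on both sides and cancels. Collect the known terms of each column as K = Σ(ρt)_known − 3359 × (depth of known layers): K_1 = 5651.052 − 3359×41.632 = −134190.836; K_2 = 76024.74 − 3359×(3.202 + 27.94) = −28581.238.
Balance: K_1 + 38.87×ρ = K_2, so ρ = (K_2 − K_1)/38.87 = 105610/38.87 = 2720 kg/m³.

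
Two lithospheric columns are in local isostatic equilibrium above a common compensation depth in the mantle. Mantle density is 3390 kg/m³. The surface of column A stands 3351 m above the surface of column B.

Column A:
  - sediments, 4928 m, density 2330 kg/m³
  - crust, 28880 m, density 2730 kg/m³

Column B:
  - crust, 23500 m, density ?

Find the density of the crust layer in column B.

2840 kg/m³

Take the compensation level at the base of the deeper column (depth z_c below the surface of column A) and equate Σ ρ_i t_i down to z_c; mantle fills any gap and the z_c terms cancel.
Column A: 4928×2330 + 28880×2730 + (z_c − 33808)×3390
Column B: 3351×0 + 23500×ρ + (z_c − 3351 − 23500)×3390
The z_c×3390 term appears on both sides and cancels. Collect the known terms of each column as K = Σ(ρt)_known − 3390 × (depth of known layers): K_A = 90324640 − 3390×33808 = −24284480; K_B = 0 − 3390×(3351 + 23500) = −91024890.
Balance: K_A = K_B + 23500×ρ, so ρ = (K_A − K_B)/23500 = 66740400/23500 = 2840 kg/m³.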